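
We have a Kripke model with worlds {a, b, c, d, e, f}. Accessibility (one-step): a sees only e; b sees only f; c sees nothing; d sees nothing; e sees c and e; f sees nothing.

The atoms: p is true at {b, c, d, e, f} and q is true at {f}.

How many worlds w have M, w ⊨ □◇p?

4

a: successors {e}; ◇p there: e:T. ✓
b: successors {f}; ◇p there: f:F. ✗
c: no successors, so □◇p holds vacuously. ✓
d: no successors, so □◇p holds vacuously. ✓
e: successors {c, e}; ◇p there: c:F, e:T. ✗
f: no successors, so □◇p holds vacuously. ✓
Satisfying worlds: {a, c, d, f}.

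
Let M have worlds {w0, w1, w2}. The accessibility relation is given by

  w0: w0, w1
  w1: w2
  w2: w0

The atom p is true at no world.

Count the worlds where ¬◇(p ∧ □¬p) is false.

0

w0: ◇(p ∧ □¬p) is F. ✓
w1: ◇(p ∧ □¬p) is F. ✓
w2: ◇(p ∧ □¬p) is F. ✓
Satisfying worlds: {w0, w1, w2}.
So ¬◇(p ∧ □¬p) fails at the other 0 worlds.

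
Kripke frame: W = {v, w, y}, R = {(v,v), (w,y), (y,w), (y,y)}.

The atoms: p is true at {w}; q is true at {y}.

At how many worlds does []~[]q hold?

v: successors {v}; ~[]q there: v:T. ✓
w: successors {y}; ~[]q there: y:T. ✓
y: successors {w, y}; ~[]q there: w:F, y:T. ✗
Satisfying worlds: {v, w}.

2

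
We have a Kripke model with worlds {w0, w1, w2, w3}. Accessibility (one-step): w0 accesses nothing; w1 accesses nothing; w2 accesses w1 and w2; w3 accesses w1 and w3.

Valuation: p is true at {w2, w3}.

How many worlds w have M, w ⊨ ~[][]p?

2

w0: [][]p is T. ✗
w1: [][]p is T. ✗
w2: [][]p is F. ✓
w3: [][]p is F. ✓
Satisfying worlds: {w2, w3}.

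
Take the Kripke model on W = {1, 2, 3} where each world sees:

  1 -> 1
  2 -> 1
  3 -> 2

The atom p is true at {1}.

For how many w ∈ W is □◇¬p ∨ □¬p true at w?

1: □◇¬p is F, □¬p is F. ✗
2: □◇¬p is F, □¬p is F. ✗
3: □◇¬p is F, □¬p is T. ✓
Satisfying worlds: {3}.

1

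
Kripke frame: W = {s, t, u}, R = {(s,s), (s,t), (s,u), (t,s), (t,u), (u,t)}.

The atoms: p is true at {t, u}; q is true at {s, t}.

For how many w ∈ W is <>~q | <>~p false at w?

1

s: <>~q is T, <>~p is T. ✓
t: <>~q is T, <>~p is T. ✓
u: <>~q is F, <>~p is F. ✗
Satisfying worlds: {s, t}.
So <>~q | <>~p fails at the other 1 world.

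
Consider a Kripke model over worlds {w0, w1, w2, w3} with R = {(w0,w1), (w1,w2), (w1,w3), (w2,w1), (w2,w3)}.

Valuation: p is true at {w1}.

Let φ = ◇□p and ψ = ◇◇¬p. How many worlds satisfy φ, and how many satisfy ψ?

For ◇□p:
w0: successors {w1}; □p there: w1:F. ✗
w1: successors {w2, w3}; □p there: w2:F, w3:T. ✓
w2: successors {w1, w3}; □p there: w1:F, w3:T. ✓
w3: no successors, so ◇□p fails. ✗
— 2 worlds.
For ◇◇¬p:
w0: successors {w1}; ◇¬p there: w1:T. ✓
w1: successors {w2, w3}; ◇¬p there: w2:T, w3:F. ✓
w2: successors {w1, w3}; ◇¬p there: w1:T, w3:F. ✓
w3: no successors, so ◇◇¬p fails. ✗
— 3 worlds.

2 and 3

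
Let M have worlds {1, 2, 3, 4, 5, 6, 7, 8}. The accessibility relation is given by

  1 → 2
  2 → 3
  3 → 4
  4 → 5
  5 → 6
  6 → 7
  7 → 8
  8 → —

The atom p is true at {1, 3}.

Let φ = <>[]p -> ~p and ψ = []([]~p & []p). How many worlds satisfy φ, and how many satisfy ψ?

For <>[]p -> ~p:
1: <>[]p is T, ~p is F. ✗
2: <>[]p is F, ~p is T. ✓
3: <>[]p is F, ~p is F. ✓
4: <>[]p is F, ~p is T. ✓
5: <>[]p is F, ~p is T. ✓
6: <>[]p is F, ~p is T. ✓
7: <>[]p is T, ~p is T. ✓
8: <>[]p is F, ~p is T. ✓
— 7 worlds.
For []([]~p & []p):
1: successors {2}; []~p & []p there: 2:F. ✗
2: successors {3}; []~p & []p there: 3:F. ✗
3: successors {4}; []~p & []p there: 4:F. ✗
4: successors {5}; []~p & []p there: 5:F. ✗
5: successors {6}; []~p & []p there: 6:F. ✗
6: successors {7}; []~p & []p there: 7:F. ✗
7: successors {8}; []~p & []p there: 8:T. ✓
8: no successors, so []([]~p & []p) holds vacuously. ✓
— 2 worlds.

7 and 2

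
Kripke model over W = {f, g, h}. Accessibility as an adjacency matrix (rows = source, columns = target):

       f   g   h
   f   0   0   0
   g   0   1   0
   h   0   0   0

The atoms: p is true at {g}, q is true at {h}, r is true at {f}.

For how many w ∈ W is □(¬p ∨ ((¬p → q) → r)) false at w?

1

f: no successors, so □(¬p ∨ ((¬p → q) → r)) holds vacuously. ✓
g: successors {g}; ¬p ∨ ((¬p → q) → r) there: g:F. ✗
h: no successors, so □(¬p ∨ ((¬p → q) → r)) holds vacuously. ✓
Satisfying worlds: {f, h}.
So □(¬p ∨ ((¬p → q) → r)) fails at the other 1 world.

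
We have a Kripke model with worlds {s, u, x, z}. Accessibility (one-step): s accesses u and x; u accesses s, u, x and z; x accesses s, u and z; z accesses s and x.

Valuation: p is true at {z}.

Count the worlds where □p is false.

4

s: successors {u, x}; p there: u:F, x:F. ✗
u: successors {s, u, x, z}; p there: s:F, u:F, x:F, z:T. ✗
x: successors {s, u, z}; p there: s:F, u:F, z:T. ✗
z: successors {s, x}; p there: s:F, x:F. ✗
Satisfying worlds: ∅.
So □p fails at the other 4 worlds.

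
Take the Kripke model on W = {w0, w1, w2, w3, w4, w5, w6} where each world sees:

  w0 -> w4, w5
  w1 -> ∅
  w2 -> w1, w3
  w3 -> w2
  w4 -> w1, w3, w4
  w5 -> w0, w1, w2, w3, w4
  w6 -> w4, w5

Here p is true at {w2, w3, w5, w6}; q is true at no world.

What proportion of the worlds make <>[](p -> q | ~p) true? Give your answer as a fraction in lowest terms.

w0: successors {w4, w5}; [](p -> q | ~p) there: w4:F, w5:F. ✗
w1: no successors, so <>[](p -> q | ~p) fails. ✗
w2: successors {w1, w3}; [](p -> q | ~p) there: w1:T, w3:F. ✓
w3: successors {w2}; [](p -> q | ~p) there: w2:F. ✗
w4: successors {w1, w3, w4}; [](p -> q | ~p) there: w1:T, w3:F, w4:F. ✓
w5: successors {w0, w1, w2, w3, w4}; [](p -> q | ~p) there: w0:F, w1:T, w2:F, w3:F, w4:F. ✓
w6: successors {w4, w5}; [](p -> q | ~p) there: w4:F, w5:F. ✗
That's 3 of 7 worlds, so 3/7.

3/7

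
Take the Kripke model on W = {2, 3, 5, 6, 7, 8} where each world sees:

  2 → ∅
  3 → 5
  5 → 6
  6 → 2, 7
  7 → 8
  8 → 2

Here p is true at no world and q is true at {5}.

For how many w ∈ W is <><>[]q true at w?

2: no successors, so <><>[]q fails. ✗
3: successors {5}; <>[]q there: 5:F. ✗
5: successors {6}; <>[]q there: 6:T. ✓
6: successors {2, 7}; <>[]q there: 2:F, 7:F. ✗
7: successors {8}; <>[]q there: 8:T. ✓
8: successors {2}; <>[]q there: 2:F. ✗
Satisfying worlds: {5, 7}.

2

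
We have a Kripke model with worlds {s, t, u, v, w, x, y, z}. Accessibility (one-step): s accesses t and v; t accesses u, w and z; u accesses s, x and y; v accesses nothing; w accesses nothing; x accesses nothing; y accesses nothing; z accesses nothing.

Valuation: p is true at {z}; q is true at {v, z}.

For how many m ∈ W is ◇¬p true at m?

3

s: successors {t, v}; ¬p there: t:T, v:T. ✓
t: successors {u, w, z}; ¬p there: u:T, w:T, z:F. ✓
u: successors {s, x, y}; ¬p there: s:T, x:T, y:T. ✓
v: no successors, so ◇¬p fails. ✗
w: no successors, so ◇¬p fails. ✗
x: no successors, so ◇¬p fails. ✗
y: no successors, so ◇¬p fails. ✗
z: no successors, so ◇¬p fails. ✗
Satisfying worlds: {s, t, u}.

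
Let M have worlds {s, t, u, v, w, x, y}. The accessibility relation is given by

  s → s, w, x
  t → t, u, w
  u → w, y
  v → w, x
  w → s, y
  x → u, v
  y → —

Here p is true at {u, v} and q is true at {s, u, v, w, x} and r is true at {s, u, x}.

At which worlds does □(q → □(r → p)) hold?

{y}

s: successors {s, w, x}; q → □(r → p) there: s:F, w:F, x:T. ✗
t: successors {t, u, w}; q → □(r → p) there: t:T, u:T, w:F. ✗
u: successors {w, y}; q → □(r → p) there: w:F, y:T. ✗
v: successors {w, x}; q → □(r → p) there: w:F, x:T. ✗
w: successors {s, y}; q → □(r → p) there: s:F, y:T. ✗
x: successors {u, v}; q → □(r → p) there: u:T, v:F. ✗
y: no successors, so □(q → □(r → p)) holds vacuously. ✓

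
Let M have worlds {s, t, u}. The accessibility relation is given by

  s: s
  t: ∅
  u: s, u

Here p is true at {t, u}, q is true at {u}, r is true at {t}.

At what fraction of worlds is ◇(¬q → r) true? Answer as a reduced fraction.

1/3

s: successors {s}; ¬q → r there: s:F. ✗
t: no successors, so ◇(¬q → r) fails. ✗
u: successors {s, u}; ¬q → r there: s:F, u:T. ✓
That's 1 of 3 worlds, so 1/3.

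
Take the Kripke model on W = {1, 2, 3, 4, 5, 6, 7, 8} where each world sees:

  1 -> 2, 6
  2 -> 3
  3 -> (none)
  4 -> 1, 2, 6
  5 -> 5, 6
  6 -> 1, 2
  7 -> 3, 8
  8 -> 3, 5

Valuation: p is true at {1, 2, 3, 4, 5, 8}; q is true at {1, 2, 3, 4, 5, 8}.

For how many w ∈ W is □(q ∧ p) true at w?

5

1: successors {2, 6}; q ∧ p there: 2:T, 6:F. ✗
2: successors {3}; q ∧ p there: 3:T. ✓
3: no successors, so □(q ∧ p) holds vacuously. ✓
4: successors {1, 2, 6}; q ∧ p there: 1:T, 2:T, 6:F. ✗
5: successors {5, 6}; q ∧ p there: 5:T, 6:F. ✗
6: successors {1, 2}; q ∧ p there: 1:T, 2:T. ✓
7: successors {3, 8}; q ∧ p there: 3:T, 8:T. ✓
8: successors {3, 5}; q ∧ p there: 3:T, 5:T. ✓
Satisfying worlds: {2, 3, 6, 7, 8}.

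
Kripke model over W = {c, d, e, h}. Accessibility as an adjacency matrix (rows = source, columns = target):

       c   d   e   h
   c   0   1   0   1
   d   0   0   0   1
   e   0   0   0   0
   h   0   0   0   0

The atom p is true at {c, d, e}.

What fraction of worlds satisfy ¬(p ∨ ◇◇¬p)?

c: p ∨ ◇◇¬p is T. ✗
d: p ∨ ◇◇¬p is T. ✗
e: p ∨ ◇◇¬p is T. ✗
h: p ∨ ◇◇¬p is F. ✓
That's 1 of 4 worlds, so 1/4.

1/4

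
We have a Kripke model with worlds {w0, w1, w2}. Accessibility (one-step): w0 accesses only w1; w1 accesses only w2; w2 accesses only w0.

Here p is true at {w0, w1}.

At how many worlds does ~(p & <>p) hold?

w0: p & <>p is T. ✗
w1: p & <>p is F. ✓
w2: p & <>p is F. ✓
Satisfying worlds: {w1, w2}.

2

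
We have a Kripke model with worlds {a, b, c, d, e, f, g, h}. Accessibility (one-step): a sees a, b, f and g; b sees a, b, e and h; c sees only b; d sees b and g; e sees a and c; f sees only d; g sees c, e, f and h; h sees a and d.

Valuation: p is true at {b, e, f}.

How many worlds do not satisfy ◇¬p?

a: successors {a, b, f, g}; ¬p there: a:T, b:F, f:F, g:T. ✓
b: successors {a, b, e, h}; ¬p there: a:T, b:F, e:F, h:T. ✓
c: successors {b}; ¬p there: b:F. ✗
d: successors {b, g}; ¬p there: b:F, g:T. ✓
e: successors {a, c}; ¬p there: a:T, c:T. ✓
f: successors {d}; ¬p there: d:T. ✓
g: successors {c, e, f, h}; ¬p there: c:T, e:F, f:F, h:T. ✓
h: successors {a, d}; ¬p there: a:T, d:T. ✓
Satisfying worlds: {a, b, d, e, f, g, h}.
So ◇¬p fails at the other 1 world.

1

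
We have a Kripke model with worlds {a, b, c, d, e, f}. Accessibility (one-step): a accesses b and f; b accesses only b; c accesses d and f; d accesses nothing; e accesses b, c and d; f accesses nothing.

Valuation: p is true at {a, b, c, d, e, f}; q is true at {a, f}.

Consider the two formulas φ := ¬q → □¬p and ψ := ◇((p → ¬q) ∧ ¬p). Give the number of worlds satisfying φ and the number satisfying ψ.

For ¬q → □¬p:
a: ¬q is F, □¬p is F. ✓
b: ¬q is T, □¬p is F. ✗
c: ¬q is T, □¬p is F. ✗
d: ¬q is T, □¬p is T. ✓
e: ¬q is T, □¬p is F. ✗
f: ¬q is F, □¬p is T. ✓
— 3 worlds.
For ◇((p → ¬q) ∧ ¬p):
a: successors {b, f}; (p → ¬q) ∧ ¬p there: b:F, f:F. ✗
b: successors {b}; (p → ¬q) ∧ ¬p there: b:F. ✗
c: successors {d, f}; (p → ¬q) ∧ ¬p there: d:F, f:F. ✗
d: no successors, so ◇((p → ¬q) ∧ ¬p) fails. ✗
e: successors {b, c, d}; (p → ¬q) ∧ ¬p there: b:F, c:F, d:F. ✗
f: no successors, so ◇((p → ¬q) ∧ ¬p) fails. ✗
— 0 worlds.

3 and 0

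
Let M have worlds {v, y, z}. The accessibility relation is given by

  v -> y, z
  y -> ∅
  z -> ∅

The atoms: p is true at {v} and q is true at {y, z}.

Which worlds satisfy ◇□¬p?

{v}

v: successors {y, z}; □¬p there: y:T, z:T. ✓
y: no successors, so ◇□¬p fails. ✗
z: no successors, so ◇□¬p fails. ✗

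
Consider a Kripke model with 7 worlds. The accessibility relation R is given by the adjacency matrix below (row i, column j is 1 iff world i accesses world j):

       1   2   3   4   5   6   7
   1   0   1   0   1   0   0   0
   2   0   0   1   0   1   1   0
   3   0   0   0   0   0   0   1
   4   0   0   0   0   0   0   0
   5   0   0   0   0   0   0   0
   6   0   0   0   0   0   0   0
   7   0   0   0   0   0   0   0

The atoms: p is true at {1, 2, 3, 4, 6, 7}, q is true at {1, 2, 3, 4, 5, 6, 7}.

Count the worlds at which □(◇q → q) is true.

1: successors {2, 4}; ◇q → q there: 2:T, 4:T. ✓
2: successors {3, 5, 6}; ◇q → q there: 3:T, 5:T, 6:T. ✓
3: successors {7}; ◇q → q there: 7:T. ✓
4: no successors, so □(◇q → q) holds vacuously. ✓
5: no successors, so □(◇q → q) holds vacuously. ✓
6: no successors, so □(◇q → q) holds vacuously. ✓
7: no successors, so □(◇q → q) holds vacuously. ✓
Satisfying worlds: {1, 2, 3, 4, 5, 6, 7}.

7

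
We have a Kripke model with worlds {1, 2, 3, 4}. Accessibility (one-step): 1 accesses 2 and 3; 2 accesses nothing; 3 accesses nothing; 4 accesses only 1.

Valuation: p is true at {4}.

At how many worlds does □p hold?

2

1: successors {2, 3}; p there: 2:F, 3:F. ✗
2: no successors, so □p holds vacuously. ✓
3: no successors, so □p holds vacuously. ✓
4: successors {1}; p there: 1:F. ✗
Satisfying worlds: {2, 3}.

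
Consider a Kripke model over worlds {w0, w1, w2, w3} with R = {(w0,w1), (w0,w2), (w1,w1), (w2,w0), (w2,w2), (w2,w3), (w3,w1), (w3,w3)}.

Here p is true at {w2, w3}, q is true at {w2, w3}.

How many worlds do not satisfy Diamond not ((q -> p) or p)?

w0: successors {w1, w2}; not ((q -> p) or p) there: w1:F, w2:F. ✗
w1: successors {w1}; not ((q -> p) or p) there: w1:F. ✗
w2: successors {w0, w2, w3}; not ((q -> p) or p) there: w0:F, w2:F, w3:F. ✗
w3: successors {w1, w3}; not ((q -> p) or p) there: w1:F, w3:F. ✗
Satisfying worlds: ∅.
So Diamond not ((q -> p) or p) fails at the other 4 worlds.

4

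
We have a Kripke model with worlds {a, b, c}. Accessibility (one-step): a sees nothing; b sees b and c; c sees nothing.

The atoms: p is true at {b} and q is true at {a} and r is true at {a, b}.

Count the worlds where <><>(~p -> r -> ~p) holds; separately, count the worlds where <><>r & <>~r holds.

For <><>(~p -> r -> ~p):
a: no successors, so <><>(~p -> r -> ~p) fails. ✗
b: successors {b, c}; <>(~p -> r -> ~p) there: b:T, c:F. ✓
c: no successors, so <><>(~p -> r -> ~p) fails. ✗
— 1 world.
For <><>r & <>~r:
a: <><>r is F, <>~r is F. ✗
b: <><>r is T, <>~r is T. ✓
c: <><>r is F, <>~r is F. ✗
— 1 world.

1 and 1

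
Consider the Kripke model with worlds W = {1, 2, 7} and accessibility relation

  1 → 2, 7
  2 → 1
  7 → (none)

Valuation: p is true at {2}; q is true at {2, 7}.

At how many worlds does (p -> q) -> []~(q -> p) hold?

1

1: p -> q is T, []~(q -> p) is F. ✗
2: p -> q is T, []~(q -> p) is F. ✗
7: p -> q is T, []~(q -> p) is T. ✓
Satisfying worlds: {7}.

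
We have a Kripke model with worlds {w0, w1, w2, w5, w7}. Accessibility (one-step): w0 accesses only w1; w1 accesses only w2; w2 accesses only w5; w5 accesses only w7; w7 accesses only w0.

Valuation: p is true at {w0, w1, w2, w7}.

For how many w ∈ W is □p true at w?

4

w0: successors {w1}; p there: w1:T. ✓
w1: successors {w2}; p there: w2:T. ✓
w2: successors {w5}; p there: w5:F. ✗
w5: successors {w7}; p there: w7:T. ✓
w7: successors {w0}; p there: w0:T. ✓
Satisfying worlds: {w0, w1, w5, w7}.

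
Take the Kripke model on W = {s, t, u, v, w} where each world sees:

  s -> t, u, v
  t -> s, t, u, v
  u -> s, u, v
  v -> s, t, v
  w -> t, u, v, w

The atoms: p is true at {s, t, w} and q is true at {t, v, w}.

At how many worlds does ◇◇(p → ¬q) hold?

5

s: successors {t, u, v}; ◇(p → ¬q) there: t:T, u:T, v:T. ✓
t: successors {s, t, u, v}; ◇(p → ¬q) there: s:T, t:T, u:T, v:T. ✓
u: successors {s, u, v}; ◇(p → ¬q) there: s:T, u:T, v:T. ✓
v: successors {s, t, v}; ◇(p → ¬q) there: s:T, t:T, v:T. ✓
w: successors {t, u, v, w}; ◇(p → ¬q) there: t:T, u:T, v:T, w:T. ✓
Satisfying worlds: {s, t, u, v, w}.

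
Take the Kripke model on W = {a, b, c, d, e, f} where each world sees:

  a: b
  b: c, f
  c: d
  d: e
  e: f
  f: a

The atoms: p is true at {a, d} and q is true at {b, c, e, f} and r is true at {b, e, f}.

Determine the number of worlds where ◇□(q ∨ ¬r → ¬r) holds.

2

a: successors {b}; □(q ∨ ¬r → ¬r) there: b:F. ✗
b: successors {c, f}; □(q ∨ ¬r → ¬r) there: c:T, f:T. ✓
c: successors {d}; □(q ∨ ¬r → ¬r) there: d:F. ✗
d: successors {e}; □(q ∨ ¬r → ¬r) there: e:F. ✗
e: successors {f}; □(q ∨ ¬r → ¬r) there: f:T. ✓
f: successors {a}; □(q ∨ ¬r → ¬r) there: a:F. ✗
Satisfying worlds: {b, e}.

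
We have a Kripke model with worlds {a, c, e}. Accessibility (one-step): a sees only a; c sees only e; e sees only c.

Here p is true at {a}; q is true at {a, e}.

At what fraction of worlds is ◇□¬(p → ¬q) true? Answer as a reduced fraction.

1/3

a: successors {a}; □¬(p → ¬q) there: a:T. ✓
c: successors {e}; □¬(p → ¬q) there: e:F. ✗
e: successors {c}; □¬(p → ¬q) there: c:F. ✗
That's 1 of 3 worlds, so 1/3.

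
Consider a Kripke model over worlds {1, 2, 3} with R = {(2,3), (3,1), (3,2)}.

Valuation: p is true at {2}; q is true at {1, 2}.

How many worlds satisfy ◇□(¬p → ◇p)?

1: no successors, so ◇□(¬p → ◇p) fails. ✗
2: successors {3}; □(¬p → ◇p) there: 3:F. ✗
3: successors {1, 2}; □(¬p → ◇p) there: 1:T, 2:T. ✓
Satisfying worlds: {3}.

1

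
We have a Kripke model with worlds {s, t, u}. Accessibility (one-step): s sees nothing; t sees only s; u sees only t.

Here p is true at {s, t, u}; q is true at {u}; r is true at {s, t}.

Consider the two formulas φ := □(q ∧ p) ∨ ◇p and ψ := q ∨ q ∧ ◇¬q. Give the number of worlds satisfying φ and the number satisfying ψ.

For □(q ∧ p) ∨ ◇p:
s: □(q ∧ p) is T, ◇p is F. ✓
t: □(q ∧ p) is F, ◇p is T. ✓
u: □(q ∧ p) is F, ◇p is T. ✓
— 3 worlds.
For q ∨ q ∧ ◇¬q:
s: q is F, q ∧ ◇¬q is F. ✗
t: q is F, q ∧ ◇¬q is F. ✗
u: q is T, q ∧ ◇¬q is T. ✓
— 1 world.

3 and 1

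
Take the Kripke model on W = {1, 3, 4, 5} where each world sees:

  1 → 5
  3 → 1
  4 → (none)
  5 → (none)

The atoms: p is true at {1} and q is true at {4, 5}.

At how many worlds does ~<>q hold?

3

1: <>q is T. ✗
3: <>q is F. ✓
4: <>q is F. ✓
5: <>q is F. ✓
Satisfying worlds: {3, 4, 5}.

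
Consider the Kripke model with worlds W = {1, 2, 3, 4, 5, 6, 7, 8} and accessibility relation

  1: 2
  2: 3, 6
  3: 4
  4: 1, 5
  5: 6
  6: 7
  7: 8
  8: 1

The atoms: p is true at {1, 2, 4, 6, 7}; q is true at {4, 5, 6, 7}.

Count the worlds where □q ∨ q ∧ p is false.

3

1: □q is F, q ∧ p is F. ✗
2: □q is F, q ∧ p is F. ✗
3: □q is T, q ∧ p is F. ✓
4: □q is F, q ∧ p is T. ✓
5: □q is T, q ∧ p is F. ✓
6: □q is T, q ∧ p is T. ✓
7: □q is F, q ∧ p is T. ✓
8: □q is F, q ∧ p is F. ✗
Satisfying worlds: {3, 4, 5, 6, 7}.
So □q ∨ q ∧ p fails at the other 3 worlds.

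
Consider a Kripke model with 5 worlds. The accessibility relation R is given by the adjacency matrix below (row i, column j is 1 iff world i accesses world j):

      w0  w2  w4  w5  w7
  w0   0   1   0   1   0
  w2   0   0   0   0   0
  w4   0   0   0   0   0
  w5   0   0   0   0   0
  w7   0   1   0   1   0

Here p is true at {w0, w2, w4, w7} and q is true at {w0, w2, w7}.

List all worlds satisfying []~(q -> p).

w0: successors {w2, w5}; ~(q -> p) there: w2:F, w5:F. ✗
w2: no successors, so []~(q -> p) holds vacuously. ✓
w4: no successors, so []~(q -> p) holds vacuously. ✓
w5: no successors, so []~(q -> p) holds vacuously. ✓
w7: successors {w2, w5}; ~(q -> p) there: w2:F, w5:F. ✗

{w2, w4, w5}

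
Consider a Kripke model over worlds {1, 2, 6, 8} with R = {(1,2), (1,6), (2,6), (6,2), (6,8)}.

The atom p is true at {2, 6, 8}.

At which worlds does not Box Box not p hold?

1: Box Box not p is F. ✓
2: Box Box not p is F. ✓
6: Box Box not p is F. ✓
8: Box Box not p is T. ✗

{1, 2, 6}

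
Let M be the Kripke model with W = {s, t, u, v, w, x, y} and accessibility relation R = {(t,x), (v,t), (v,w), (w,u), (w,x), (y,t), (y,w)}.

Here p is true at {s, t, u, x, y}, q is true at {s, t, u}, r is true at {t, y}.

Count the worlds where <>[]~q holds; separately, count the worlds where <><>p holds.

For <>[]~q:
s: no successors, so <>[]~q fails. ✗
t: successors {x}; []~q there: x:T. ✓
u: no successors, so <>[]~q fails. ✗
v: successors {t, w}; []~q there: t:T, w:F. ✓
w: successors {u, x}; []~q there: u:T, x:T. ✓
x: no successors, so <>[]~q fails. ✗
y: successors {t, w}; []~q there: t:T, w:F. ✓
— 4 worlds.
For <><>p:
s: no successors, so <><>p fails. ✗
t: successors {x}; <>p there: x:F. ✗
u: no successors, so <><>p fails. ✗
v: successors {t, w}; <>p there: t:T, w:T. ✓
w: successors {u, x}; <>p there: u:F, x:F. ✗
x: no successors, so <><>p fails. ✗
y: successors {t, w}; <>p there: t:T, w:T. ✓
— 2 worlds.

4 and 2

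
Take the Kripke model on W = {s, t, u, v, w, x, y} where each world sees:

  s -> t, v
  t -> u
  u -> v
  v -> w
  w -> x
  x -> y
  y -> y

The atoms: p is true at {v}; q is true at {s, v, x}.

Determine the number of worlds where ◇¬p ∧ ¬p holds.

5

s: ◇¬p is T, ¬p is T. ✓
t: ◇¬p is T, ¬p is T. ✓
u: ◇¬p is F, ¬p is T. ✗
v: ◇¬p is T, ¬p is F. ✗
w: ◇¬p is T, ¬p is T. ✓
x: ◇¬p is T, ¬p is T. ✓
y: ◇¬p is T, ¬p is T. ✓
Satisfying worlds: {s, t, w, x, y}.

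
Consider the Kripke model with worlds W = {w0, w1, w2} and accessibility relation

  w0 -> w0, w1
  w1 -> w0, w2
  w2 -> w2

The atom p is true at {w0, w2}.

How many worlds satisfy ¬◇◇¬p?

1

w0: ◇◇¬p is T. ✗
w1: ◇◇¬p is T. ✗
w2: ◇◇¬p is F. ✓
Satisfying worlds: {w2}.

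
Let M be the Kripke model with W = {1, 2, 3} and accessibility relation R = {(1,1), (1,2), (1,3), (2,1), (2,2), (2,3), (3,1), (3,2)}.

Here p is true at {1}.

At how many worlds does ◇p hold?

1: successors {1, 2, 3}; p there: 1:T, 2:F, 3:F. ✓
2: successors {1, 2, 3}; p there: 1:T, 2:F, 3:F. ✓
3: successors {1, 2}; p there: 1:T, 2:F. ✓
Satisfying worlds: {1, 2, 3}.

3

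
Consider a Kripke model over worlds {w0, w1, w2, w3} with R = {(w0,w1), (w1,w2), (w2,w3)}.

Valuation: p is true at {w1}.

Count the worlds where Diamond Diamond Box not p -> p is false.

1

w0: Diamond Diamond Box not p is T, p is F. ✗
w1: Diamond Diamond Box not p is T, p is T. ✓
w2: Diamond Diamond Box not p is F, p is F. ✓
w3: Diamond Diamond Box not p is F, p is F. ✓
Satisfying worlds: {w1, w2, w3}.
So Diamond Diamond Box not p -> p fails at the other 1 world.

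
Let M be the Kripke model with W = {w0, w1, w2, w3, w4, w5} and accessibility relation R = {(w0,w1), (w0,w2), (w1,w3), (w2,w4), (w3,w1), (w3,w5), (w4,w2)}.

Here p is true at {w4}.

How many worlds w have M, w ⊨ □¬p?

w0: successors {w1, w2}; ¬p there: w1:T, w2:T. ✓
w1: successors {w3}; ¬p there: w3:T. ✓
w2: successors {w4}; ¬p there: w4:F. ✗
w3: successors {w1, w5}; ¬p there: w1:T, w5:T. ✓
w4: successors {w2}; ¬p there: w2:T. ✓
w5: no successors, so □¬p holds vacuously. ✓
Satisfying worlds: {w0, w1, w3, w4, w5}.

5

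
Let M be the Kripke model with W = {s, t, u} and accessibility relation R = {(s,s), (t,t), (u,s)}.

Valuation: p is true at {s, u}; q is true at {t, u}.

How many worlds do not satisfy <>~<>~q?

s: successors {s}; ~<>~q there: s:F. ✗
t: successors {t}; ~<>~q there: t:T. ✓
u: successors {s}; ~<>~q there: s:F. ✗
Satisfying worlds: {t}.
So <>~<>~q fails at the other 2 worlds.

2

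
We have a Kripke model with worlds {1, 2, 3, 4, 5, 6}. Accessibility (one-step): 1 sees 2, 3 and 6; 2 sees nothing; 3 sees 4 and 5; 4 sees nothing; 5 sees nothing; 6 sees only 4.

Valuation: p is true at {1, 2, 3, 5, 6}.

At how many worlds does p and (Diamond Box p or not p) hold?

3

1: p is T, Diamond Box p or not p is T. ✓
2: p is T, Diamond Box p or not p is F. ✗
3: p is T, Diamond Box p or not p is T. ✓
4: p is F, Diamond Box p or not p is T. ✗
5: p is T, Diamond Box p or not p is F. ✗
6: p is T, Diamond Box p or not p is T. ✓
Satisfying worlds: {1, 3, 6}.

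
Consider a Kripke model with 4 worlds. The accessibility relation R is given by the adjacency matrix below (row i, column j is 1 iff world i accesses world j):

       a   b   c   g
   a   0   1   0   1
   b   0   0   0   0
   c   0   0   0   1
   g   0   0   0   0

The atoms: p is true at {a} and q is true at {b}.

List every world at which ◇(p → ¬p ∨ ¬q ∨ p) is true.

{a, c}

a: successors {b, g}; p → ¬p ∨ ¬q ∨ p there: b:T, g:T. ✓
b: no successors, so ◇(p → ¬p ∨ ¬q ∨ p) fails. ✗
c: successors {g}; p → ¬p ∨ ¬q ∨ p there: g:T. ✓
g: no successors, so ◇(p → ¬p ∨ ¬q ∨ p) fails. ✗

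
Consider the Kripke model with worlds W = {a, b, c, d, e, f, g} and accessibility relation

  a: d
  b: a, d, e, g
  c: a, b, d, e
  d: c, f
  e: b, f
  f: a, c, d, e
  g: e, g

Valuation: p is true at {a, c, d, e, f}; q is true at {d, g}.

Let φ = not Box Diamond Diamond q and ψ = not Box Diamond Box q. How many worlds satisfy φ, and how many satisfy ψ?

For not Box Diamond Diamond q:
a: Box Diamond Diamond q is T. ✗
b: Box Diamond Diamond q is F. ✓
c: Box Diamond Diamond q is F. ✓
d: Box Diamond Diamond q is T. ✗
e: Box Diamond Diamond q is T. ✗
f: Box Diamond Diamond q is F. ✓
g: Box Diamond Diamond q is T. ✗
— 3 worlds.
For not Box Diamond Box q:
a: Box Diamond Box q is F. ✓
b: Box Diamond Box q is F. ✓
c: Box Diamond Box q is F. ✓
d: Box Diamond Box q is T. ✗
e: Box Diamond Box q is T. ✗
f: Box Diamond Box q is F. ✓
g: Box Diamond Box q is F. ✓
— 5 worlds.

3 and 5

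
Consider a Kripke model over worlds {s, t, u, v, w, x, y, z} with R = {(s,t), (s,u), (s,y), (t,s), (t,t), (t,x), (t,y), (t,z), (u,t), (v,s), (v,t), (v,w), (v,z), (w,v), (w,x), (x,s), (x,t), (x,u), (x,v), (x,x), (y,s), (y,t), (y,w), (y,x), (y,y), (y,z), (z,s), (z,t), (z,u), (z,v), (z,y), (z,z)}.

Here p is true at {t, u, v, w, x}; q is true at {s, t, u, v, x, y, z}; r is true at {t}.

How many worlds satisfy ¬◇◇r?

s: ◇◇r is T. ✗
t: ◇◇r is T. ✗
u: ◇◇r is T. ✗
v: ◇◇r is T. ✗
w: ◇◇r is T. ✗
x: ◇◇r is T. ✗
y: ◇◇r is T. ✗
z: ◇◇r is T. ✗
Satisfying worlds: ∅.

0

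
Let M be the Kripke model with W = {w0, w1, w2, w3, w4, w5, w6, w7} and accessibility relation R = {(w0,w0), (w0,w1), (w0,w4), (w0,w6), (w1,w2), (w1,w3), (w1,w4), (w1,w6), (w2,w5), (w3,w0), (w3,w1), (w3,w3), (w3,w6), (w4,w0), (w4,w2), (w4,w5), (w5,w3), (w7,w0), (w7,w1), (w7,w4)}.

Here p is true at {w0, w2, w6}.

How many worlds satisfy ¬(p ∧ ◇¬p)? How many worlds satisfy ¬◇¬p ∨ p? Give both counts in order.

For ¬(p ∧ ◇¬p):
w0: p ∧ ◇¬p is T. ✗
w1: p ∧ ◇¬p is F. ✓
w2: p ∧ ◇¬p is T. ✗
w3: p ∧ ◇¬p is F. ✓
w4: p ∧ ◇¬p is F. ✓
w5: p ∧ ◇¬p is F. ✓
w6: p ∧ ◇¬p is F. ✓
w7: p ∧ ◇¬p is F. ✓
— 6 worlds.
For ¬◇¬p ∨ p:
w0: ¬◇¬p is F, p is T. ✓
w1: ¬◇¬p is F, p is F. ✗
w2: ¬◇¬p is F, p is T. ✓
w3: ¬◇¬p is F, p is F. ✗
w4: ¬◇¬p is F, p is F. ✗
w5: ¬◇¬p is F, p is F. ✗
w6: ¬◇¬p is T, p is T. ✓
w7: ¬◇¬p is F, p is F. ✗
— 3 worlds.

6 and 3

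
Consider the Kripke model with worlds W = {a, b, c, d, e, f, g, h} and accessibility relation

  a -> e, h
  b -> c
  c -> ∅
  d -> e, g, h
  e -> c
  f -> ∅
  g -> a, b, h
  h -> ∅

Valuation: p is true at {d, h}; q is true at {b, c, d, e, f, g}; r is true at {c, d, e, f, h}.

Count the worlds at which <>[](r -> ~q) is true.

a: successors {e, h}; [](r -> ~q) there: e:F, h:T. ✓
b: successors {c}; [](r -> ~q) there: c:T. ✓
c: no successors, so <>[](r -> ~q) fails. ✗
d: successors {e, g, h}; [](r -> ~q) there: e:F, g:T, h:T. ✓
e: successors {c}; [](r -> ~q) there: c:T. ✓
f: no successors, so <>[](r -> ~q) fails. ✗
g: successors {a, b, h}; [](r -> ~q) there: a:F, b:F, h:T. ✓
h: no successors, so <>[](r -> ~q) fails. ✗
Satisfying worlds: {a, b, d, e, g}.

5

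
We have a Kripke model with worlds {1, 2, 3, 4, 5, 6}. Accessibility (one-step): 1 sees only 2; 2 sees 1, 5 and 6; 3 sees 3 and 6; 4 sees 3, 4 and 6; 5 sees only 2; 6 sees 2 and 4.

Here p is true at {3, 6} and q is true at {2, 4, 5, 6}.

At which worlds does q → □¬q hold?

1: q is F, □¬q is F. ✓
2: q is T, □¬q is F. ✗
3: q is F, □¬q is F. ✓
4: q is T, □¬q is F. ✗
5: q is T, □¬q is F. ✗
6: q is T, □¬q is F. ✗

{1, 3}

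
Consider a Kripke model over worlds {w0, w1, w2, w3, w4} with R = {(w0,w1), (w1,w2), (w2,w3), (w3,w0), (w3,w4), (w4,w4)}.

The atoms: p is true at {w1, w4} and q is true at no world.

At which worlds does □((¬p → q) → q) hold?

w0: successors {w1}; (¬p → q) → q there: w1:F. ✗
w1: successors {w2}; (¬p → q) → q there: w2:T. ✓
w2: successors {w3}; (¬p → q) → q there: w3:T. ✓
w3: successors {w0, w4}; (¬p → q) → q there: w0:T, w4:F. ✗
w4: successors {w4}; (¬p → q) → q there: w4:F. ✗

{w1, w2}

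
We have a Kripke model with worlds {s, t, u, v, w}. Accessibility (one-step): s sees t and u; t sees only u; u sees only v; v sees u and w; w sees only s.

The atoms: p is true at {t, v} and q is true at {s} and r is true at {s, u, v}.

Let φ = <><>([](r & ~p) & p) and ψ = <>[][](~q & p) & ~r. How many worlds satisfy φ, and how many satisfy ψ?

For <><>([](r & ~p) & p):
s: successors {t, u}; <>([](r & ~p) & p) there: t:F, u:F. ✗
t: successors {u}; <>([](r & ~p) & p) there: u:F. ✗
u: successors {v}; <>([](r & ~p) & p) there: v:F. ✗
v: successors {u, w}; <>([](r & ~p) & p) there: u:F, w:F. ✗
w: successors {s}; <>([](r & ~p) & p) there: s:T. ✓
— 1 world.
For <>[][](~q & p) & ~r:
s: <>[][](~q & p) is T, ~r is F. ✗
t: <>[][](~q & p) is F, ~r is T. ✗
u: <>[][](~q & p) is F, ~r is F. ✗
v: <>[][](~q & p) is F, ~r is F. ✗
w: <>[][](~q & p) is F, ~r is T. ✗
— 0 worlds.

1 and 0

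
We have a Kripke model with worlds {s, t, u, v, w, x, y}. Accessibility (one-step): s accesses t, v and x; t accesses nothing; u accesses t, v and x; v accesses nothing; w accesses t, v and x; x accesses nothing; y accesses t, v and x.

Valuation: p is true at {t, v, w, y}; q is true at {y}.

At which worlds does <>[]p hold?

s: successors {t, v, x}; []p there: t:T, v:T, x:T. ✓
t: no successors, so <>[]p fails. ✗
u: successors {t, v, x}; []p there: t:T, v:T, x:T. ✓
v: no successors, so <>[]p fails. ✗
w: successors {t, v, x}; []p there: t:T, v:T, x:T. ✓
x: no successors, so <>[]p fails. ✗
y: successors {t, v, x}; []p there: t:T, v:T, x:T. ✓

{s, u, w, y}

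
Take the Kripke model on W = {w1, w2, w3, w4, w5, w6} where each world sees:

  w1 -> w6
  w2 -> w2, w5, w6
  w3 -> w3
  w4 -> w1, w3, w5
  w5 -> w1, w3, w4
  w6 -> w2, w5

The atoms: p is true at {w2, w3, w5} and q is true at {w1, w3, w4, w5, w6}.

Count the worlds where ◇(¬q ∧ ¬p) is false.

6

w1: successors {w6}; ¬q ∧ ¬p there: w6:F. ✗
w2: successors {w2, w5, w6}; ¬q ∧ ¬p there: w2:F, w5:F, w6:F. ✗
w3: successors {w3}; ¬q ∧ ¬p there: w3:F. ✗
w4: successors {w1, w3, w5}; ¬q ∧ ¬p there: w1:F, w3:F, w5:F. ✗
w5: successors {w1, w3, w4}; ¬q ∧ ¬p there: w1:F, w3:F, w4:F. ✗
w6: successors {w2, w5}; ¬q ∧ ¬p there: w2:F, w5:F. ✗
Satisfying worlds: ∅.
So ◇(¬q ∧ ¬p) fails at the other 6 worlds.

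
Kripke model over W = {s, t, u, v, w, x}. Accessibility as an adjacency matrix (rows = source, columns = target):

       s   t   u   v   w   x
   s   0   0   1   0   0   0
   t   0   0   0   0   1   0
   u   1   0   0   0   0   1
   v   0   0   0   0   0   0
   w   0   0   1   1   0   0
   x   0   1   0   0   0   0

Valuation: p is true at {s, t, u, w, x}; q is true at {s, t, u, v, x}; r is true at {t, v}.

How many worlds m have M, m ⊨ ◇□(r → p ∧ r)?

s: successors {u}; □(r → p ∧ r) there: u:T. ✓
t: successors {w}; □(r → p ∧ r) there: w:F. ✗
u: successors {s, x}; □(r → p ∧ r) there: s:T, x:T. ✓
v: no successors, so ◇□(r → p ∧ r) fails. ✗
w: successors {u, v}; □(r → p ∧ r) there: u:T, v:T. ✓
x: successors {t}; □(r → p ∧ r) there: t:T. ✓
Satisfying worlds: {s, u, w, x}.

4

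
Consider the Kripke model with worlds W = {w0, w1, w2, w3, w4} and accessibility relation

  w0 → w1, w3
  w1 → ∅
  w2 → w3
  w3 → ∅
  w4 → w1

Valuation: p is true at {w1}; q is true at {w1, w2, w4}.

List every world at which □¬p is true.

w0: successors {w1, w3}; ¬p there: w1:F, w3:T. ✗
w1: no successors, so □¬p holds vacuously. ✓
w2: successors {w3}; ¬p there: w3:T. ✓
w3: no successors, so □¬p holds vacuously. ✓
w4: successors {w1}; ¬p there: w1:F. ✗

{w1, w2, w3}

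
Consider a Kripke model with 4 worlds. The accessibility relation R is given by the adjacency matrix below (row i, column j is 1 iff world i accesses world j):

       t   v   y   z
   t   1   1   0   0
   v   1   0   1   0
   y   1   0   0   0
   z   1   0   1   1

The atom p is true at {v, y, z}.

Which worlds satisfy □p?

t: successors {t, v}; p there: t:F, v:T. ✗
v: successors {t, y}; p there: t:F, y:T. ✗
y: successors {t}; p there: t:F. ✗
z: successors {t, y, z}; p there: t:F, y:T, z:T. ✗

∅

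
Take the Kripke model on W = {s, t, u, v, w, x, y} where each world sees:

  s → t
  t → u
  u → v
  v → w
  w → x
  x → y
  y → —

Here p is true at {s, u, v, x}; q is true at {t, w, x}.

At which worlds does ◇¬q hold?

{t, u, x}

s: successors {t}; ¬q there: t:F. ✗
t: successors {u}; ¬q there: u:T. ✓
u: successors {v}; ¬q there: v:T. ✓
v: successors {w}; ¬q there: w:F. ✗
w: successors {x}; ¬q there: x:F. ✗
x: successors {y}; ¬q there: y:T. ✓
y: no successors, so ◇¬q fails. ✗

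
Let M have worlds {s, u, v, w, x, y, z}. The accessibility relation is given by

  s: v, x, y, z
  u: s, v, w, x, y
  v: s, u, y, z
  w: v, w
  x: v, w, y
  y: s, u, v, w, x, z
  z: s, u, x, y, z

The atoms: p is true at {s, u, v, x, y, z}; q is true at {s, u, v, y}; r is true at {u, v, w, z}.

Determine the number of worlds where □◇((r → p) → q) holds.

7

s: successors {v, x, y, z}; ◇((r → p) → q) there: v:T, x:T, y:T, z:T. ✓
u: successors {s, v, w, x, y}; ◇((r → p) → q) there: s:T, v:T, w:T, x:T, y:T. ✓
v: successors {s, u, y, z}; ◇((r → p) → q) there: s:T, u:T, y:T, z:T. ✓
w: successors {v, w}; ◇((r → p) → q) there: v:T, w:T. ✓
x: successors {v, w, y}; ◇((r → p) → q) there: v:T, w:T, y:T. ✓
y: successors {s, u, v, w, x, z}; ◇((r → p) → q) there: s:T, u:T, v:T, w:T, x:T, z:T. ✓
z: successors {s, u, x, y, z}; ◇((r → p) → q) there: s:T, u:T, x:T, y:T, z:T. ✓
Satisfying worlds: {s, u, v, w, x, y, z}.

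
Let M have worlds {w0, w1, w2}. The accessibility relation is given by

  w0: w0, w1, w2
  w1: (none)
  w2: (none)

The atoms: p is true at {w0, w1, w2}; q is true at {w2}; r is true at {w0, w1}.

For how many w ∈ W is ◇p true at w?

1

w0: successors {w0, w1, w2}; p there: w0:T, w1:T, w2:T. ✓
w1: no successors, so ◇p fails. ✗
w2: no successors, so ◇p fails. ✗
Satisfying worlds: {w0}.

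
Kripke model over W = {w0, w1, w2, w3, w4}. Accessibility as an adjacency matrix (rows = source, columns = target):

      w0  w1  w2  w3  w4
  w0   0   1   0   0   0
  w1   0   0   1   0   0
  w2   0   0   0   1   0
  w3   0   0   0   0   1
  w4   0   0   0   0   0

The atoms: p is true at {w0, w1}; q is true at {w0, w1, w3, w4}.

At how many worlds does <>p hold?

w0: successors {w1}; p there: w1:T. ✓
w1: successors {w2}; p there: w2:F. ✗
w2: successors {w3}; p there: w3:F. ✗
w3: successors {w4}; p there: w4:F. ✗
w4: no successors, so <>p fails. ✗
Satisfying worlds: {w0}.

1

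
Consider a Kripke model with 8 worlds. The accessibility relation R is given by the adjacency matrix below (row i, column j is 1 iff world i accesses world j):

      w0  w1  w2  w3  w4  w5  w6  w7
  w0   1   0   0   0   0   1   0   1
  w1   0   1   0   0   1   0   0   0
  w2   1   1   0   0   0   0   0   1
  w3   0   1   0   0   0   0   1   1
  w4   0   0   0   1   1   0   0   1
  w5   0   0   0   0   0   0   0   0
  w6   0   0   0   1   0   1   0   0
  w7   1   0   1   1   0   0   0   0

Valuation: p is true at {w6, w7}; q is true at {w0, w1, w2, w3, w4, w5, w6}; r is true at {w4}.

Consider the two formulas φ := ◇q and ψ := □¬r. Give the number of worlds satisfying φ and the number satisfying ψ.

7 and 6

For ◇q:
w0: successors {w0, w5, w7}; q there: w0:T, w5:T, w7:F. ✓
w1: successors {w1, w4}; q there: w1:T, w4:T. ✓
w2: successors {w0, w1, w7}; q there: w0:T, w1:T, w7:F. ✓
w3: successors {w1, w6, w7}; q there: w1:T, w6:T, w7:F. ✓
w4: successors {w3, w4, w7}; q there: w3:T, w4:T, w7:F. ✓
w5: no successors, so ◇q fails. ✗
w6: successors {w3, w5}; q there: w3:T, w5:T. ✓
w7: successors {w0, w2, w3}; q there: w0:T, w2:T, w3:T. ✓
— 7 worlds.
For □¬r:
w0: successors {w0, w5, w7}; ¬r there: w0:T, w5:T, w7:T. ✓
w1: successors {w1, w4}; ¬r there: w1:T, w4:F. ✗
w2: successors {w0, w1, w7}; ¬r there: w0:T, w1:T, w7:T. ✓
w3: successors {w1, w6, w7}; ¬r there: w1:T, w6:T, w7:T. ✓
w4: successors {w3, w4, w7}; ¬r there: w3:T, w4:F, w7:T. ✗
w5: no successors, so □¬r holds vacuously. ✓
w6: successors {w3, w5}; ¬r there: w3:T, w5:T. ✓
w7: successors {w0, w2, w3}; ¬r there: w0:T, w2:T, w3:T. ✓
— 6 worlds.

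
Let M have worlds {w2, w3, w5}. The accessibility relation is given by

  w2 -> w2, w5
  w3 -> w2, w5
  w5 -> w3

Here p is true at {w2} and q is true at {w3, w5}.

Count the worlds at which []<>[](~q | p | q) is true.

w2: successors {w2, w5}; <>[](~q | p | q) there: w2:T, w5:T. ✓
w3: successors {w2, w5}; <>[](~q | p | q) there: w2:T, w5:T. ✓
w5: successors {w3}; <>[](~q | p | q) there: w3:T. ✓
Satisfying worlds: {w2, w3, w5}.

3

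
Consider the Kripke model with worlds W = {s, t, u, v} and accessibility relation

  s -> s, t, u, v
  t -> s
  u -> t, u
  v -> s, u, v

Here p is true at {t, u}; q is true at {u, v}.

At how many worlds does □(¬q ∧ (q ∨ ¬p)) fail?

s: successors {s, t, u, v}; ¬q ∧ (q ∨ ¬p) there: s:T, t:F, u:F, v:F. ✗
t: successors {s}; ¬q ∧ (q ∨ ¬p) there: s:T. ✓
u: successors {t, u}; ¬q ∧ (q ∨ ¬p) there: t:F, u:F. ✗
v: successors {s, u, v}; ¬q ∧ (q ∨ ¬p) there: s:T, u:F, v:F. ✗
Satisfying worlds: {t}.
So □(¬q ∧ (q ∨ ¬p)) fails at the other 3 worlds.

3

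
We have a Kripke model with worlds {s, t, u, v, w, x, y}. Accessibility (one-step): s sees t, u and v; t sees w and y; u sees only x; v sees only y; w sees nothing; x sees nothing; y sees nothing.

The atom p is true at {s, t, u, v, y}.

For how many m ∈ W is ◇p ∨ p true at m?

s: ◇p is T, p is T. ✓
t: ◇p is T, p is T. ✓
u: ◇p is F, p is T. ✓
v: ◇p is T, p is T. ✓
w: ◇p is F, p is F. ✗
x: ◇p is F, p is F. ✗
y: ◇p is F, p is T. ✓
Satisfying worlds: {s, t, u, v, y}.

5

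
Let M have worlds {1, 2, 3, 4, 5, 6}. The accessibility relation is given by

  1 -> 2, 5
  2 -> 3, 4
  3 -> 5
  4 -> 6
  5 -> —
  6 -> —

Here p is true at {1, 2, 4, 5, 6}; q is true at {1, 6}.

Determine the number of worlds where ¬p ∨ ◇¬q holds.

3

1: ¬p is F, ◇¬q is T. ✓
2: ¬p is F, ◇¬q is T. ✓
3: ¬p is T, ◇¬q is T. ✓
4: ¬p is F, ◇¬q is F. ✗
5: ¬p is F, ◇¬q is F. ✗
6: ¬p is F, ◇¬q is F. ✗
Satisfying worlds: {1, 2, 3}.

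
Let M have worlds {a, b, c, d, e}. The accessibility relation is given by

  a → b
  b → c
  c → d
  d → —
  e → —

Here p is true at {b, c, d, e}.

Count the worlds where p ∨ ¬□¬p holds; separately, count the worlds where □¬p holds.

For p ∨ ¬□¬p:
a: p is F, ¬□¬p is T. ✓
b: p is T, ¬□¬p is T. ✓
c: p is T, ¬□¬p is T. ✓
d: p is T, ¬□¬p is F. ✓
e: p is T, ¬□¬p is F. ✓
— 5 worlds.
For □¬p:
a: successors {b}; ¬p there: b:F. ✗
b: successors {c}; ¬p there: c:F. ✗
c: successors {d}; ¬p there: d:F. ✗
d: no successors, so □¬p holds vacuously. ✓
e: no successors, so □¬p holds vacuously. ✓
— 2 worlds.

5 and 2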